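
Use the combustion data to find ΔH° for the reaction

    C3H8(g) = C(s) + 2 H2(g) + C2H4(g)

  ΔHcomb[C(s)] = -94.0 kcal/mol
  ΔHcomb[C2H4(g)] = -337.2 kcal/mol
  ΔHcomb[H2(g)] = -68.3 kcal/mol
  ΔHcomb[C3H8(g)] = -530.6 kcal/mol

ΔH° = 37.2 kcal/mol

Using ΔH = Σ nΔHc°(reactants) − Σ nΔHc°(products):
= [1·(-530.6)] − [1·(-94.0) + 2·(-68.3) + 1·(-337.2)]
= 37.2 kcal/mol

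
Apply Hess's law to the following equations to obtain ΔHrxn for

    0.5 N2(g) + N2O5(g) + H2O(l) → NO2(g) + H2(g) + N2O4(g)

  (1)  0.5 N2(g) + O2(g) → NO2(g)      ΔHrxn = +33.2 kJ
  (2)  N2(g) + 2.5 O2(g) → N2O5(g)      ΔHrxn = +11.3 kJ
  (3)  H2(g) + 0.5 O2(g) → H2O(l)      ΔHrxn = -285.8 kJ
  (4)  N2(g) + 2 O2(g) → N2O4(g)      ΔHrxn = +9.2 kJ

(1) as written: +33.2 kJ
(2) reversed: -11.3 kJ
(3) reversed: +285.8 kJ
(4) as written: +9.2 kJ
By Hess's law, ΔHrxn = (1)·(+33.2) + (-1)·(+11.3) + (-1)·(-285.8) + (1)·(+9.2) = 316.9 kJ

ΔHrxn = 316.9 kJ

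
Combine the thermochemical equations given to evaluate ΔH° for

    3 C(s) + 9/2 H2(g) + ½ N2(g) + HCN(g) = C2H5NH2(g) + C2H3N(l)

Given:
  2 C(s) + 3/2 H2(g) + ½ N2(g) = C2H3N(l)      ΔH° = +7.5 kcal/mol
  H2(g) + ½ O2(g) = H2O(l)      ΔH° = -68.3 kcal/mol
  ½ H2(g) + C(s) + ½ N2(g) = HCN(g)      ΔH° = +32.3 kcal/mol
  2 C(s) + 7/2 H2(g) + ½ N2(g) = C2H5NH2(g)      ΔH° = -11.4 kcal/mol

equation 1 as written (C2H3N(l) already on the product side): +7.5 kcal/mol
equation 2: not needed (O2(g) appears nowhere else).
equation 3 reversed (reverse to put HCN(g) on the reactant side): -32.3 kcal/mol
equation 4 as written (C2H5NH2(g) already on the product side): -11.4 kcal/mol
ΔH° = (+7.5) + (-32.3) + (-11.4) = -36.2 kcal/mol

ΔH° = -36.2 kcal/mol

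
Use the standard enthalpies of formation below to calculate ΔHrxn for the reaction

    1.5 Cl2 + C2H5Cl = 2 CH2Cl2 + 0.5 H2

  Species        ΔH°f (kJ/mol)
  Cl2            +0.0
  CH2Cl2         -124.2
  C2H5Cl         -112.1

Products: 2·(-124.2) + 1/2·(+0.0) = -248.4
Reactants: 3/2·(+0.0) + 1·(-112.1) = -112.1
ΔHrxn = (-248.4) − (-112.1) = -136.3 kJ/mol

ΔHrxn = -136.3 kJ/mol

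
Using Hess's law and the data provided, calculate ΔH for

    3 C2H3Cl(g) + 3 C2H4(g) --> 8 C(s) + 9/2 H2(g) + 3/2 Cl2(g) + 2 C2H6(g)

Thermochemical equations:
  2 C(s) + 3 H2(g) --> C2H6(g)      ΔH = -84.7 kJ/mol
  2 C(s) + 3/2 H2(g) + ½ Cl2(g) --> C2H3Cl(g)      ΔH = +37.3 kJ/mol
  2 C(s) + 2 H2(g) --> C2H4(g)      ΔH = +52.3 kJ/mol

equation 1 × 2: (2)·(-84.7) = -169.4 kJ/mol
equation 2 reversed and × 3: (-3)·(+37.3) = -111.9 kJ/mol
equation 3 reversed and × 3: (-3)·(+52.3) = -156.9 kJ/mol
Summing the manipulated equations, ΔH = (2)·(-84.7) + (-3)·(+37.3) + (-3)·(+52.3) = -438.2 kJ/mol

ΔH = -438.2 kJ/mol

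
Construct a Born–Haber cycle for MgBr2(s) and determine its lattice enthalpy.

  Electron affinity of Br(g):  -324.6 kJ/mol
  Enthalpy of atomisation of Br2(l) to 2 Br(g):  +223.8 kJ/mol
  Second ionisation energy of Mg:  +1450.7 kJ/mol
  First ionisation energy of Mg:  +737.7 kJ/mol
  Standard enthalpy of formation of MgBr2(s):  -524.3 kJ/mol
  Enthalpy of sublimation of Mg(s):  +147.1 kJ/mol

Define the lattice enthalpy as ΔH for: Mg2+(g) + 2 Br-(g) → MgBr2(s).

U = -2434.4 kJ/mol

ΔHf° = 1·ΔHsub + 1·(ΣIE) + 1·D(Br2) + 2·EA + U
-524.3 = 1·(+147.1) + 1·(+2188.4) + 1·(+223.8) + 2·(-324.6) + U
U = -524.3 − (+1910.1) = -2434.4 kJ/mol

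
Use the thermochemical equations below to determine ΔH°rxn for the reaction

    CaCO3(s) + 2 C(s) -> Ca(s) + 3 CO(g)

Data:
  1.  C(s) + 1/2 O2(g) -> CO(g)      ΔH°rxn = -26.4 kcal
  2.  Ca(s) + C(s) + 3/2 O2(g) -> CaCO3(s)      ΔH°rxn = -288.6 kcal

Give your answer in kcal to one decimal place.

eq. 1 × 3: (3)·(-26.4) = -79.2 kcal
eq. 2 reversed: +288.6 kcal
ΔH°rxn = (-79.2) + (+288.6) = 209.4 kcal

ΔH°rxn = 209.4 kcal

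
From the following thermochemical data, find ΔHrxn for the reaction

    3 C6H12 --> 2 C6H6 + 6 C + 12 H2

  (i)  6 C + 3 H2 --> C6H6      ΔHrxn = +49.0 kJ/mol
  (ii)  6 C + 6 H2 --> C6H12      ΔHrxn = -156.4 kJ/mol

ΔHrxn = 567.2 kJ/mol

(i) × 2 (×2 to match 2 C6H6 in the target): (2)·(+49.0) = +98.0 kJ/mol
(ii) reversed and × 3 (C6H12 must end up as a reactant; ×3 to match 3 C6H12 in the target): (-3)·(-156.4) = +469.2 kJ/mol
ΔHrxn = (2)·(+49.0) + (-3)·(-156.4) = 567.2 kJ/mol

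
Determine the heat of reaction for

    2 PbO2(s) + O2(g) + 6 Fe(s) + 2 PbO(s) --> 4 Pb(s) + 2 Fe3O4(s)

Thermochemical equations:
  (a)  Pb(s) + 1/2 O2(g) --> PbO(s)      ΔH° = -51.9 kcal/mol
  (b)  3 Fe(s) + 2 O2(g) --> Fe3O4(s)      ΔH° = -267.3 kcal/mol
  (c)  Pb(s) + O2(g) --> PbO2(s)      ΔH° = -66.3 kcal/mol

ΔH° = -298.2 kcal/mol

(a) reversed and × 2 (PbO(s) must end up as a reactant; scale by 2 for the 2 PbO(s)): (-2)·(-51.9) = +103.8 kcal/mol
(b) × 2 (×2 to match 2 Fe3O4(s) in the target): (2)·(-267.3) = -534.6 kcal/mol
(c) reversed and × 2 (PbO2(s) must end up as a reactant; scale by 2 for the 2 PbO2(s)): (-2)·(-66.3) = +132.6 kcal/mol
Combining the equations, ΔH° = (+103.8) + (-534.6) + (+132.6) = -298.2 kcal/mol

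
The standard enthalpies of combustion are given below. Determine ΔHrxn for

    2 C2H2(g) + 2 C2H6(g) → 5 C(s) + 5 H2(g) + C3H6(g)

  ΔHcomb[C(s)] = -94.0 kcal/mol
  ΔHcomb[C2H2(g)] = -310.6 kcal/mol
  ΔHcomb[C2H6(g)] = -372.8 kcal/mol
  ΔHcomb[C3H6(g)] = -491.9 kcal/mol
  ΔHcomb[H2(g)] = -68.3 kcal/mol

Using ΔH = Σ nΔHc°(reactants) − Σ nΔHc°(products):
= [2·(-310.6) + 2·(-372.8)] − [5·(-94.0) + 5·(-68.3) + 1·(-491.9)]
= -63.4 kcal/mol

ΔHrxn = -63.4 kcal/mol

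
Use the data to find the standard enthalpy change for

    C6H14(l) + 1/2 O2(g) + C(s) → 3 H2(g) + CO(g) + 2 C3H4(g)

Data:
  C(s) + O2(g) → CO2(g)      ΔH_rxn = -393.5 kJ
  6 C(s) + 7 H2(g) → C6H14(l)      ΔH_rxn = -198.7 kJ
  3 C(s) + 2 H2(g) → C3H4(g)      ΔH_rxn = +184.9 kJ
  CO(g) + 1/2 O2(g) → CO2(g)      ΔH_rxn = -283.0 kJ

equation 1 as written: -393.5 kJ
equation 2 reversed: +198.7 kJ
equation 3 × 2: (2)·(+184.9) = +369.8 kJ
equation 4 reversed: +283.0 kJ
Since enthalpy is a state function, ΔH_rxn = (-393.5) + (+198.7) + (+369.8) + (+283.0) = 458.0 kJ

ΔH_rxn = 458.0 kJ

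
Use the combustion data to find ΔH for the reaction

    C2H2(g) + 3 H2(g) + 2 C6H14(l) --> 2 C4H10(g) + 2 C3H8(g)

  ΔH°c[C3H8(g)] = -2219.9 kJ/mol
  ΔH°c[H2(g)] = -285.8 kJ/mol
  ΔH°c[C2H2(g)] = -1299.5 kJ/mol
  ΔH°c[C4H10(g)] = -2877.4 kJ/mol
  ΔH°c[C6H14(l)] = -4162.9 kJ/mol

ΔH = -288.1 kJ/mol

With combustion enthalpies, reactants minus products:
= [1·(-1299.5) + 3·(-285.8) + 2·(-4162.9)] − [2·(-2877.4) + 2·(-2219.9)]
= -288.1 kJ/mol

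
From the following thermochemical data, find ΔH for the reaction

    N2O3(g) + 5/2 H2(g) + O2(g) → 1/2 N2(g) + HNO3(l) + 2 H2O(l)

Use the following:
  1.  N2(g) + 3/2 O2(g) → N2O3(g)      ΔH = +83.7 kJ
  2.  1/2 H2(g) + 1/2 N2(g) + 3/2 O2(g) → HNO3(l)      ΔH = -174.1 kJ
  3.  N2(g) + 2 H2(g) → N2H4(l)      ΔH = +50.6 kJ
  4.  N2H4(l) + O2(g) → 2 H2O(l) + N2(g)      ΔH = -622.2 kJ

eq. 1 reversed: -83.7 kJ
eq. 2 as written: -174.1 kJ
eq. 3 as written: +50.6 kJ
eq. 4 as written: -622.2 kJ
ΔH = (-1)·(+83.7) + (1)·(-174.1) + (1)·(+50.6) + (1)·(-622.2) = -829.4 kJ

ΔH = -829.4 kJ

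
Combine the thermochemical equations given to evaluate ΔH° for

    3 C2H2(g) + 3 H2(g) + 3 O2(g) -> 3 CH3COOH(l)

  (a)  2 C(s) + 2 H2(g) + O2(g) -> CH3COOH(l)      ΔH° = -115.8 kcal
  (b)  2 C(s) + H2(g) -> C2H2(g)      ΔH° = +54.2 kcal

(a) × 3: (3)·(-115.8) = -347.4 kcal
(b) reversed and × 3: (-3)·(+54.2) = -162.6 kcal
ΔH° = (-347.4) + (-162.6) = -510.0 kcal

ΔH° = -510.0 kcal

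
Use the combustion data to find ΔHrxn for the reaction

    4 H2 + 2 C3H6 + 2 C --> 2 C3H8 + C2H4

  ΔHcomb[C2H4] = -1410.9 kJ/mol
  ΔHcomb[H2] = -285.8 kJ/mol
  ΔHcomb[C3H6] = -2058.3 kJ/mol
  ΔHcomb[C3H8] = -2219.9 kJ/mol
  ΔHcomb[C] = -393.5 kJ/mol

With combustion enthalpies, reactants minus products:
= [4·(-285.8) + 2·(-2058.3) + 2·(-393.5)] − [2·(-2219.9) + 1·(-1410.9)]
= -196.1 kJ/mol

ΔHrxn = -196.1 kJ/mol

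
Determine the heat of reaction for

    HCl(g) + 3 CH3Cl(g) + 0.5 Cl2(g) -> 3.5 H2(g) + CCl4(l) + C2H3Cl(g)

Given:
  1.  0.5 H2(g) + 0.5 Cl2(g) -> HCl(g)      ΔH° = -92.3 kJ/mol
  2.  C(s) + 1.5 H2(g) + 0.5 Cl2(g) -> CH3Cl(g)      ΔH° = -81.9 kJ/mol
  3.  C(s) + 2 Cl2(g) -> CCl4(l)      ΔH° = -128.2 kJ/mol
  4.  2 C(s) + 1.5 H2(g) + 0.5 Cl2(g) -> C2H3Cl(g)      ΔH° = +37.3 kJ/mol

ΔH° = 247.1 kJ/mol

eq. 1 reversed (HCl(g) must end up as a reactant): +92.3 kJ/mol
eq. 2 reversed and × 3 (CH3Cl(g) must end up as a reactant; ×3 to match 3 CH3Cl(g) in the target): (-3)·(-81.9) = +245.7 kJ/mol
eq. 3 as written (CCl4(l) already on the product side): -128.2 kJ/mol
eq. 4 as written (C2H3Cl(g) already on the product side): +37.3 kJ/mol
ΔH° = (+92.3) + (+245.7) + (-128.2) + (+37.3) = 247.1 kJ/mol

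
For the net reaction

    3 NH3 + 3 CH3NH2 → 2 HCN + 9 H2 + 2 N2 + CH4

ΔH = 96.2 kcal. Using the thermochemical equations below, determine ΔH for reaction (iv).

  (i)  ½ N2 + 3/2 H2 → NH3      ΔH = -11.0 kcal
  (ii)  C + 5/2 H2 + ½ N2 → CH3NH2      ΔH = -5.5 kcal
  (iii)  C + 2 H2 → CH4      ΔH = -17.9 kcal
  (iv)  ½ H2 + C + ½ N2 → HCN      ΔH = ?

ΔH = 32.3 kcal

(i) reversed and × 3: (-3)·(-11.0) = +33.0 kcal
(ii) reversed and × 3: (-3)·(-5.5) = +16.5 kcal
(iii) as written: -17.9 kcal
(iv) × 2: contributes 2·x
+96.2 = (+33.0) + (+16.5) + (-17.9) + 2·x
x = (+96.2 − (+31.6)) / (2) = 32.3 kcal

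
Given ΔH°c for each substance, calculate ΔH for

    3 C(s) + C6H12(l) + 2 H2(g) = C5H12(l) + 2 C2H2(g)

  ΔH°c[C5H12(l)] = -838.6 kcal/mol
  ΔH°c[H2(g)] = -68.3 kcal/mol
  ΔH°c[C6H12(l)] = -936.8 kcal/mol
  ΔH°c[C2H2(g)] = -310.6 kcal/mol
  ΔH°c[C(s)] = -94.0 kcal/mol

With combustion enthalpies, reactants minus products:
= [3·(-94.0) + 1·(-936.8) + 2·(-68.3)] − [1·(-838.6) + 2·(-310.6)]
= 104.4 kcal/mol

ΔH = 104.4 kcal/mol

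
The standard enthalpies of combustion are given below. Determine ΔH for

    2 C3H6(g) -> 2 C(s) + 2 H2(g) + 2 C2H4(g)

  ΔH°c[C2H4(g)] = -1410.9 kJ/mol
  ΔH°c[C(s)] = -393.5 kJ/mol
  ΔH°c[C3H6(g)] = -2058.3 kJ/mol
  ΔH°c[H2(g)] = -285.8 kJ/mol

ΔH = 63.8 kJ/mol

Using ΔH = Σ nΔHc°(reactants) − Σ nΔHc°(products):
= [2·(-2058.3)] − [2·(-393.5) + 2·(-285.8) + 2·(-1410.9)]
= 63.8 kJ/mol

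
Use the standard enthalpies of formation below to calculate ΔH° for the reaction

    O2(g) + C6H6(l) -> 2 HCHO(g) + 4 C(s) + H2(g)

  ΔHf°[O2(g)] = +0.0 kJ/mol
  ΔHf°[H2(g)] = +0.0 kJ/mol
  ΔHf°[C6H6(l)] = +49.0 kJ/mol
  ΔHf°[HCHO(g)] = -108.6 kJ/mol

ΔH°rxn = Σ nΔHf°(products) − Σ nΔHf°(reactants).
Products: 2·(-108.6) + 4·(+0.0) + 1·(+0.0) = -217.2
Reactants: 1·(+0.0) + 1·(+49.0) = +49.0
ΔH° = (-217.2) − (+49.0) = -266.2 kJ/mol

ΔH° = -266.2 kJ/mol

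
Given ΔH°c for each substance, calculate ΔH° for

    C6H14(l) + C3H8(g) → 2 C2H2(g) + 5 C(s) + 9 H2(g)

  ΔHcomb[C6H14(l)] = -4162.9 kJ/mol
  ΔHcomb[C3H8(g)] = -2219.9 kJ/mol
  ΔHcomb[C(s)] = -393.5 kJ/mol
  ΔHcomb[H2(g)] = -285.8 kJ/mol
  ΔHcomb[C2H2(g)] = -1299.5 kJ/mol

ΔH° = 755.9 kJ/mol

Using ΔH = Σ nΔHc°(reactants) − Σ nΔHc°(products):
= [1·(-4162.9) + 1·(-2219.9)] − [2·(-1299.5) + 5·(-393.5) + 9·(-285.8)]
= 755.9 kJ/mol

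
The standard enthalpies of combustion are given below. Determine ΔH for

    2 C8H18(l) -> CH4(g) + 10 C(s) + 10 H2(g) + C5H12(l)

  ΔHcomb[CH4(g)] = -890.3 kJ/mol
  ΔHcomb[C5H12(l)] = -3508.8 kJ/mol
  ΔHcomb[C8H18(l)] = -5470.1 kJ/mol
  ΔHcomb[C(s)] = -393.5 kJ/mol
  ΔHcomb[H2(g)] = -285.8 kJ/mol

Using ΔH = Σ nΔHc°(reactants) − Σ nΔHc°(products):
= [2·(-5470.1)] − [1·(-890.3) + 10·(-393.5) + 10·(-285.8) + 1·(-3508.8)]
= 251.9 kJ/mol

ΔH = 251.9 kJ/mol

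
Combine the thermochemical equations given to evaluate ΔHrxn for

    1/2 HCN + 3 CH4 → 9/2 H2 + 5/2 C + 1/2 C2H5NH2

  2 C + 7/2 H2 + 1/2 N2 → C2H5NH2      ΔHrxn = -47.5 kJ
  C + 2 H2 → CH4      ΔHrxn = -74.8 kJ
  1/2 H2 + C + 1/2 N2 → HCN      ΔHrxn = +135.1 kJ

ΔHrxn = 133.1 kJ

equation 1 × 1/2: (1/2)·(-47.5) = -23.75 kJ
equation 2 reversed and × 3: (-3)·(-74.8) = +224.4 kJ
equation 3 reversed and × 1/2: (-1/2)·(+135.1) = -67.55 kJ
By Hess's law, ΔHrxn = (1/2)·(-47.5) + (-3)·(-74.8) + (-1/2)·(+135.1) = 133.1 kJ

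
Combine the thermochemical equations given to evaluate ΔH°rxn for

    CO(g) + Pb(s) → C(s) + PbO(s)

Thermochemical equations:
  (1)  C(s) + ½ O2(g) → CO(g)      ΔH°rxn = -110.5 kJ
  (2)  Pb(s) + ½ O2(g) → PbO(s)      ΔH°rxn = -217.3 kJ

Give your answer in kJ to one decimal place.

(1) reversed: +110.5 kJ
(2) as written: -217.3 kJ
By Hess's law, ΔH°rxn = (+110.5) + (-217.3) = -106.8 kJ

ΔH°rxn = -106.8 kJ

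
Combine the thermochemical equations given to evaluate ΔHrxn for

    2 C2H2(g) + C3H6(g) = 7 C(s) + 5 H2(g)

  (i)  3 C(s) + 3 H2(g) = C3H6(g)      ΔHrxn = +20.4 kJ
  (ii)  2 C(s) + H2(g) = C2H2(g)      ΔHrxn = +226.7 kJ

ΔHrxn = -473.8 kJ

(i) reversed: -20.4 kJ
(ii) reversed and × 2: (-2)·(+226.7) = -453.4 kJ
Since enthalpy is a state function, ΔHrxn = (-1)·(+20.4) + (-2)·(+226.7) = -473.8 kJ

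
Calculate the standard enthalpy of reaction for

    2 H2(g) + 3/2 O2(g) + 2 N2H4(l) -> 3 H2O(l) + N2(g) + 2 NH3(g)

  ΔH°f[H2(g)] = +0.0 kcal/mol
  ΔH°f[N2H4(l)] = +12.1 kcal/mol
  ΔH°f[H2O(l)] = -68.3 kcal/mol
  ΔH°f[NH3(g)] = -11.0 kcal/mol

ΔH°rxn = Σ nΔHf°(products) − Σ nΔHf°(reactants).
Products: 3·(-68.3) + 1·(+0.0) + 2·(-11.0) = -226.9
Reactants: 2·(+0.0) + 3/2·(+0.0) + 2·(+12.1) = +24.2
ΔH°rxn = (-226.9) − (+24.2) = -251.1 kcal/mol

ΔH°rxn = -251.1 kcal/mol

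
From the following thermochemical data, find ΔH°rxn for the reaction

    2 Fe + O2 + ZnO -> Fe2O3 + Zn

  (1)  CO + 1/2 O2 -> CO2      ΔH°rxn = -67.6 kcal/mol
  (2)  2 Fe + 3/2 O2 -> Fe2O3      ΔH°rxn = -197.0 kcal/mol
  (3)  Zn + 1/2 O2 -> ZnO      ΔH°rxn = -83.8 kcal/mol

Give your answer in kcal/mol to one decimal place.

ΔH°rxn = -113.2 kcal/mol

(1): not needed (CO2 appears nowhere else).
(2) as written (Fe2O3 already on the product side): -197.0 kcal/mol
(3) reversed (ZnO must end up as a reactant): +83.8 kcal/mol
ΔH°rxn = (-197.0) + (+83.8) = -113.2 kcal/mol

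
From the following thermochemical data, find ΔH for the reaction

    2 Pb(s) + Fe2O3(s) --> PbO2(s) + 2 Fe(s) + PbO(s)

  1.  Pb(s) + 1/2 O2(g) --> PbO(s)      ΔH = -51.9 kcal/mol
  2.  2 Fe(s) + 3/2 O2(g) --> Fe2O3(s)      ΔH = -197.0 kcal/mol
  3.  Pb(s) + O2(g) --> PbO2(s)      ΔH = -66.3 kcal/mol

ΔH = 78.8 kcal/mol

eq. 1 as written (PbO(s) already on the product side): -51.9 kcal/mol
eq. 2 reversed (Fe2O3(s) must end up as a reactant): +197.0 kcal/mol
eq. 3 as written (PbO2(s) already on the product side): -66.3 kcal/mol
ΔH = (-51.9) + (+197.0) + (-66.3) = 78.8 kcal/mol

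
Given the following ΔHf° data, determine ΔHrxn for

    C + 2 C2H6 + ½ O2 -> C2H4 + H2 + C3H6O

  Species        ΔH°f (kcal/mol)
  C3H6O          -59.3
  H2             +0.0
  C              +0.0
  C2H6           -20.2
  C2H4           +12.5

ΔHrxn = -6.4 kcal/mol

ΔH°rxn = Σ nΔHf°(products) − Σ nΔHf°(reactants).
Products: 1·(+12.5) + 1·(+0.0) + 1·(-59.3) = -46.8
Reactants: 1·(+0.0) + 2·(-20.2) + 1/2·(+0.0) = -40.4
ΔHrxn = (-46.8) − (-40.4) = -6.4 kcal/mol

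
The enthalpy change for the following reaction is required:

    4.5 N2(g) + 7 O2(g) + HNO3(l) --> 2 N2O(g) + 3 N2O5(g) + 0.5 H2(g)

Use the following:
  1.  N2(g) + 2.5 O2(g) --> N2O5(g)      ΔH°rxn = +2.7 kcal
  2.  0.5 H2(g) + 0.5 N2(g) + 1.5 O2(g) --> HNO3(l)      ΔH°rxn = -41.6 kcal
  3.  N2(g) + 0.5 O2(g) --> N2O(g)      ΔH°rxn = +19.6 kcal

ΔH°rxn = 88.9 kcal

eq. 1 × 3 (×3 to match 3 N2O5(g) in the target): (3)·(+2.7) = +8.1 kcal
eq. 2 reversed (HNO3(l) must end up as a reactant): +41.6 kcal
eq. 3 × 2 (×2 to match 2 N2O(g) in the target): (2)·(+19.6) = +39.2 kcal
Summing the manipulated equations, ΔH°rxn = (3)·(+2.7) + (-1)·(-41.6) + (2)·(+19.6) = 88.9 kcal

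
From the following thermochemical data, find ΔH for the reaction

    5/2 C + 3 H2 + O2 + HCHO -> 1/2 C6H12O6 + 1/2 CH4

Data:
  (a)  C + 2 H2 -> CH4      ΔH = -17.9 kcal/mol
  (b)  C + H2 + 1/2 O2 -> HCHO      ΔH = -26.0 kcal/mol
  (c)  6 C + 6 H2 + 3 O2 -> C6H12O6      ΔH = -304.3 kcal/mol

ΔH = -135.1 kcal/mol

(a) × 1/2 (×1/2 to match 1/2 CH4 in the target): (1/2)·(-17.9) = -8.95 kcal/mol
(b) reversed (reverse to put HCHO on the reactant side): +26.0 kcal/mol
(c) × 1/2 (×1/2 to match 1/2 C6H12O6 in the target): (1/2)·(-304.3) = -152.15 kcal/mol
By Hess's law, ΔH = (1/2)·(-17.9) + (-1)·(-26.0) + (1/2)·(-304.3) = -135.1 kcal/mol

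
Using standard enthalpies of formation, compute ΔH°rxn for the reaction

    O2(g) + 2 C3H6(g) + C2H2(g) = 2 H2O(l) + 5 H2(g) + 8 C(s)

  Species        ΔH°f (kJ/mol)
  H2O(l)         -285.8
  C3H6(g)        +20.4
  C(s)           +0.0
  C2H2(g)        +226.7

Products: 2·(-285.8) + 5·(+0.0) + 8·(+0.0) = -571.6
Reactants: 1·(+0.0) + 2·(+20.4) + 1·(+226.7) = +267.5
ΔH°rxn = (-571.6) − (+267.5) = -839.1 kJ/mol

ΔH°rxn = -839.1 kJ/mol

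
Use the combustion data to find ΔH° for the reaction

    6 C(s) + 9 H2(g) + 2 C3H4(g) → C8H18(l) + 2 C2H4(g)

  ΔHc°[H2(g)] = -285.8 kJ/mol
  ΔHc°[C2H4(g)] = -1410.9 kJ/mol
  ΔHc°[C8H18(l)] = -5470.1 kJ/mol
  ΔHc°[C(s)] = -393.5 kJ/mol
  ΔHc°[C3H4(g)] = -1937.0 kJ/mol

With combustion enthalpies, reactants minus products:
= [6·(-393.5) + 9·(-285.8) + 2·(-1937.0)] − [1·(-5470.1) + 2·(-1410.9)]
= -515.3 kJ/mol

ΔH° = -515.3 kJ/mol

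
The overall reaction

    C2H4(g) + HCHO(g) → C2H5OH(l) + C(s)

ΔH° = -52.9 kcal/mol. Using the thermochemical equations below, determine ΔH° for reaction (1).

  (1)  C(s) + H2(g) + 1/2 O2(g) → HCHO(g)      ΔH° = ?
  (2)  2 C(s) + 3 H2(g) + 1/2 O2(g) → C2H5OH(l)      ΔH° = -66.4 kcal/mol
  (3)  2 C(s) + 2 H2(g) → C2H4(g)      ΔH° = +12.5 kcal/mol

(1) reversed: contributes −x
(2) as written: -66.4 kcal/mol
(3) reversed: -12.5 kcal/mol
-52.9 = (-66.4) + (-12.5) − x
x = (-52.9 − (-78.9)) / (-1) = -26.0 kcal/mol

ΔH° = -26.0 kcal/mol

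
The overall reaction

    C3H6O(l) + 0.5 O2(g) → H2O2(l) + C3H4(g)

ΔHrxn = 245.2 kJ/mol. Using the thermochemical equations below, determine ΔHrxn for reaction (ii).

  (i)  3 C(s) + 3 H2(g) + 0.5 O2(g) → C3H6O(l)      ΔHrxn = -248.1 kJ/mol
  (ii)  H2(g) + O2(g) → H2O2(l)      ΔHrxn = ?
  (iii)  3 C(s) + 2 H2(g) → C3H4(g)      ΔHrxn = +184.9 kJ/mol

ΔHrxn = -187.8 kJ/mol

(i) reversed: +248.1 kJ/mol
(ii) as written: contributes x
(iii) as written: +184.9 kJ/mol
+245.2 = (+248.1) + (+184.9) + x
x = (+245.2 − (+433.0)) / (1) = -187.8 kJ/mol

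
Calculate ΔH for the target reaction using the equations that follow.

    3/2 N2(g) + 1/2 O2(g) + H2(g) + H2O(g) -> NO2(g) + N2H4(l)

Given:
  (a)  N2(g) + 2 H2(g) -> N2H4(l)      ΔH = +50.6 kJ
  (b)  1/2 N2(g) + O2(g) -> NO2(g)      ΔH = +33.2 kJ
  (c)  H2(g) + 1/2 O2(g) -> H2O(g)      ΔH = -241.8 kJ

(a) as written (N2H4(l) already on the product side): +50.6 kJ
(b) as written (NO2(g) already on the product side): +33.2 kJ
(c) reversed (H2O(g) must end up as a reactant): +241.8 kJ
ΔH = (1)·(+50.6) + (1)·(+33.2) + (-1)·(-241.8) = 325.6 kJ

ΔH = 325.6 kJ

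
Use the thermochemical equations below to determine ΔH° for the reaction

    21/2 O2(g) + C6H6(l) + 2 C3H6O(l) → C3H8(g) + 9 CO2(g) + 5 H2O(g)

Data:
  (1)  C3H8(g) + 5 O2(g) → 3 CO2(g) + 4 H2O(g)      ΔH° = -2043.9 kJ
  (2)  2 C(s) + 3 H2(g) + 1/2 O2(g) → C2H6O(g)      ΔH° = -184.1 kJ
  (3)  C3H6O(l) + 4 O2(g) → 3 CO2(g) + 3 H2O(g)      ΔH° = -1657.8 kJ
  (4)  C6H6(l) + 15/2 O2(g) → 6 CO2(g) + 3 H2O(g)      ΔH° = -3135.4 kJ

ΔH° = -4407.1 kJ

(1) reversed (reverse to put C3H8(g) on the product side): +2043.9 kJ
(2): not needed (C(s) appears nowhere else).
(3) × 2 (scale by 2 for the 2 C3H6O(l)): (2)·(-1657.8) = -3315.6 kJ
(4) as written (C6H6(l) already on the reactant side): -3135.4 kJ
Summing the manipulated equations, ΔH° = (+2043.9) + (-3315.6) + (-3135.4) = -4407.1 kJ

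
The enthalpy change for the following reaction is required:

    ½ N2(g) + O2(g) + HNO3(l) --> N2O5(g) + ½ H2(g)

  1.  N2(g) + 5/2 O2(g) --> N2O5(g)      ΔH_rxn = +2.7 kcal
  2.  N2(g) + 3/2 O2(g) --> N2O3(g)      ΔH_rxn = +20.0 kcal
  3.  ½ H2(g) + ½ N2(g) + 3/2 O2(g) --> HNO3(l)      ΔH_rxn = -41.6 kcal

eq. 1 as written: +2.7 kcal
eq. 2: not needed.
eq. 3 reversed: +41.6 kcal
Combining the equations, ΔH_rxn = (1)·(+2.7) + (-1)·(-41.6) = 44.3 kcal

ΔH_rxn = 44.3 kcal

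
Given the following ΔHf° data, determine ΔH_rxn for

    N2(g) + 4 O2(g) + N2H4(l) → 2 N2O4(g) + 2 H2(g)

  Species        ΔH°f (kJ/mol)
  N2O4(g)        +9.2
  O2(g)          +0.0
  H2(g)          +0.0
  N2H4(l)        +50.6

Products: 2·(+9.2) + 2·(+0.0) = +18.4
Reactants: 1·(+0.0) + 4·(+0.0) + 1·(+50.6) = +50.6
ΔH_rxn = (+18.4) − (+50.6) = -32.2 kJ/mol

ΔH_rxn = -32.2 kJ/mol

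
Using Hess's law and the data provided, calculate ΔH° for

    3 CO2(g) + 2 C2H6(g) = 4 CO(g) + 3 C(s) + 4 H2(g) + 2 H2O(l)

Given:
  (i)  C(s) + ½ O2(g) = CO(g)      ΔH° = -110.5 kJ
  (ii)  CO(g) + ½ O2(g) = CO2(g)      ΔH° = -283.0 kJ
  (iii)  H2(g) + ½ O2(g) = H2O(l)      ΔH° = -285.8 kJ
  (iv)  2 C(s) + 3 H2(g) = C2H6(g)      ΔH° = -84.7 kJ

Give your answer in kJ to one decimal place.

(i) as written: -110.5 kJ
(ii) reversed and × 3 (reverse to put CO2(g) on the reactant side; scale by 3 for the 3 CO2(g)): (-3)·(-283.0) = +849.0 kJ
(iii) × 2 (×2 to match 2 H2O(l) in the target): (2)·(-285.8) = -571.6 kJ
(iv) reversed and × 2 (C2H6(g) must end up as a reactant; scale by 2 for the 2 C2H6(g)): (-2)·(-84.7) = +169.4 kJ
ΔH° = (1)·(-110.5) + (-3)·(-283.0) + (2)·(-285.8) + (-2)·(-84.7) = 336.3 kJ

ΔH° = 336.3 kJ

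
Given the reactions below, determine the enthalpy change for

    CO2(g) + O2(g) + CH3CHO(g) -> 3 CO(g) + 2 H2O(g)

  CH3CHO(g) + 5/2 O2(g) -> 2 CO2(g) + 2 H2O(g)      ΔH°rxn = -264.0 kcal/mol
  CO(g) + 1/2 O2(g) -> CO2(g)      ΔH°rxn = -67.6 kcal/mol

equation 1 as written: -264.0 kcal/mol
equation 2 reversed and × 3: (-3)·(-67.6) = +202.8 kcal/mol
By Hess's law, ΔH°rxn = (-264.0) + (+202.8) = -61.2 kcal/mol

ΔH°rxn = -61.2 kcal/mol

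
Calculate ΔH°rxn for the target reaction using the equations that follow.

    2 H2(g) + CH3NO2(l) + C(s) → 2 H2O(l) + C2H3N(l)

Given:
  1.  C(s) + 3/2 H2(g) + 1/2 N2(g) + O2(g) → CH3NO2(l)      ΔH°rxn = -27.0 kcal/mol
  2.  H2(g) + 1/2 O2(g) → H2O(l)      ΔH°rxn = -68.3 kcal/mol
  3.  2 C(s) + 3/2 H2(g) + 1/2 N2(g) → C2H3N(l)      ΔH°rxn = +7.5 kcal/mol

eq. 1 reversed: +27.0 kcal/mol
eq. 2 × 2: (2)·(-68.3) = -136.6 kcal/mol
eq. 3 as written: +7.5 kcal/mol
Since enthalpy is a state function, ΔH°rxn = (-1)·(-27.0) + (2)·(-68.3) + (1)·(+7.5) = -102.1 kcal/mol

ΔH°rxn = -102.1 kcal/mol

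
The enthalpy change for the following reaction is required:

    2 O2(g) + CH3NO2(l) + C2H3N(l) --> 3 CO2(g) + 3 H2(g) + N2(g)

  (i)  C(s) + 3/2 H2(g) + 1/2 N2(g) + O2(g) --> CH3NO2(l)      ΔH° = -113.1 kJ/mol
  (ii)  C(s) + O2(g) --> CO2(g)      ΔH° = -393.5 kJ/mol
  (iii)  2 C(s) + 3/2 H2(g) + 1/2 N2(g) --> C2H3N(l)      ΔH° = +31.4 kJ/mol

(i) reversed (reverse to put CH3NO2(l) on the reactant side): +113.1 kJ/mol
(ii) × 3 (scale by 3 for the 3 CO2(g)): (3)·(-393.5) = -1180.5 kJ/mol
(iii) reversed (C2H3N(l) must end up as a reactant): -31.4 kJ/mol
Combining the equations, ΔH° = (-1)·(-113.1) + (3)·(-393.5) + (-1)·(+31.4) = -1098.8 kJ/mol

ΔH° = -1098.8 kJ/mol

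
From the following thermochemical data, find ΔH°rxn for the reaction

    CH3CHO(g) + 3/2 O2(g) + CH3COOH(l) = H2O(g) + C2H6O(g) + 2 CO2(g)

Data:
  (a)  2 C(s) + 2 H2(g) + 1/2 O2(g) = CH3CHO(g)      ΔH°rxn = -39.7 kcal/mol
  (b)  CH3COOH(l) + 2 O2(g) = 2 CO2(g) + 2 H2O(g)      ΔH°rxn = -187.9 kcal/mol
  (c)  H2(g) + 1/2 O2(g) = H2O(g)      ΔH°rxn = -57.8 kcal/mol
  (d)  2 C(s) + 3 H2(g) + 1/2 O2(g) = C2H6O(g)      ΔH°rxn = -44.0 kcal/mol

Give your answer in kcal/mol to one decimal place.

(a) reversed: +39.7 kcal/mol
(b) as written: -187.9 kcal/mol
(c) reversed: +57.8 kcal/mol
(d) as written: -44.0 kcal/mol
Summing the manipulated equations, ΔH°rxn = (+39.7) + (-187.9) + (+57.8) + (-44.0) = -134.4 kcal/mol

ΔH°rxn = -134.4 kcal/mol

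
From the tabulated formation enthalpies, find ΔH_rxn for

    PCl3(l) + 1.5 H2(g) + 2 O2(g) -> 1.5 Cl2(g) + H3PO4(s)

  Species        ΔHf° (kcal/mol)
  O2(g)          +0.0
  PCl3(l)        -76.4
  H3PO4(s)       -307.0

ΔH_rxn = -230.6 kcal/mol

Products: 3/2·(+0.0) + 1·(-307.0) = -307.0
Reactants: 1·(-76.4) + 3/2·(+0.0) + 2·(+0.0) = -76.4
ΔH_rxn = (-307.0) − (-76.4) = -230.6 kcal/mol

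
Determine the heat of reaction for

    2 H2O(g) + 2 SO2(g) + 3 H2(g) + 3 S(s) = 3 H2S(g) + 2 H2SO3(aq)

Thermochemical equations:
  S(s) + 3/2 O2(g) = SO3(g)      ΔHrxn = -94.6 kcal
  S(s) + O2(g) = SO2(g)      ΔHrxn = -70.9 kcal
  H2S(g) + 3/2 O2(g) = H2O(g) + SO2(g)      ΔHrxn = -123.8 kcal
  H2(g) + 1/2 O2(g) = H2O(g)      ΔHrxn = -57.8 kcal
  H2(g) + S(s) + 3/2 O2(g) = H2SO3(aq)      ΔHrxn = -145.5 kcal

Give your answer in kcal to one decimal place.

equation 1: not needed (SO3(g) appears nowhere else).
equation 2 as written: -70.9 kcal
equation 3 reversed and × 3 (H2S(g) must end up as a product; ×3 to match 3 H2S(g) in the target): (-3)·(-123.8) = +371.4 kcal
equation 4 as written: -57.8 kcal
equation 5 × 2 (scale by 2 for the 2 H2SO3(aq)): (2)·(-145.5) = -291.0 kcal
Combining the equations, ΔHrxn = (1)·(-70.9) + (-3)·(-123.8) + (1)·(-57.8) + (2)·(-145.5) = -48.3 kcal

ΔHrxn = -48.3 kcal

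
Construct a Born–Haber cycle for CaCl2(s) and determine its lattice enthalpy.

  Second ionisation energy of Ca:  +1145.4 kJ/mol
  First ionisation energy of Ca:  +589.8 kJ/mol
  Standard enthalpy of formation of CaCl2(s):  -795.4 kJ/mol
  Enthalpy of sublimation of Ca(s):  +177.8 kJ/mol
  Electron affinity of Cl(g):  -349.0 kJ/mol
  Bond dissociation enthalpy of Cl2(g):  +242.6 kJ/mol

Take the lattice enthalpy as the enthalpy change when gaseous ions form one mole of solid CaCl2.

ΔHf° = 1·ΔHsub + 1·(ΣIE) + 1·D(Cl2) + 2·EA + U
-795.4 = 1·(+177.8) + 1·(+1735.2) + 1·(+242.6) + 2·(-349.0) + U
U = -795.4 − (+1457.6) = -2253.0 kJ/mol

U = -2253.0 kJ/mol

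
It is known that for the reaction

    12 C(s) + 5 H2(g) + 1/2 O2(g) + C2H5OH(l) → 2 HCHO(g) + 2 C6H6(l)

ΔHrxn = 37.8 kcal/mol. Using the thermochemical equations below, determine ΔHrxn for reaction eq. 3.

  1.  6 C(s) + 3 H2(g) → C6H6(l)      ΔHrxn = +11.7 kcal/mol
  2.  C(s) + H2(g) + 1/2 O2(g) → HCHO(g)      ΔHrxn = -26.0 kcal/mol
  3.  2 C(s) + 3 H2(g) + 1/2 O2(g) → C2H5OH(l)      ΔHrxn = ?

eq. 1 × 2 (×2 to match 2 C6H6(l) in the target): (2)·(+11.7) = +23.4 kcal/mol
eq. 2 × 2 (×2 to match 2 HCHO(g) in the target): (2)·(-26.0) = -52.0 kcal/mol
eq. 3 reversed (C2H5OH(l) must end up as a reactant): contributes −x
+37.8 = (+23.4) + (-52.0) − x
x = (+37.8 − (-28.6)) / (-1) = -66.4 kcal/mol

ΔHrxn = -66.4 kcal/mol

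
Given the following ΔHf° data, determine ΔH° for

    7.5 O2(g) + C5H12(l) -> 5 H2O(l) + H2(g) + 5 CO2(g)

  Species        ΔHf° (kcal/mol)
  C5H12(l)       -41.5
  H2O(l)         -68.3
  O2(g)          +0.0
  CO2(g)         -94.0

Products: 5·(-68.3) + 1·(+0.0) + 5·(-94.0) = -811.5
Reactants: 15/2·(+0.0) + 1·(-41.5) = -41.5
ΔH° = (-811.5) − (-41.5) = -770.0 kcal/mol

ΔH° = -770.0 kcal/mol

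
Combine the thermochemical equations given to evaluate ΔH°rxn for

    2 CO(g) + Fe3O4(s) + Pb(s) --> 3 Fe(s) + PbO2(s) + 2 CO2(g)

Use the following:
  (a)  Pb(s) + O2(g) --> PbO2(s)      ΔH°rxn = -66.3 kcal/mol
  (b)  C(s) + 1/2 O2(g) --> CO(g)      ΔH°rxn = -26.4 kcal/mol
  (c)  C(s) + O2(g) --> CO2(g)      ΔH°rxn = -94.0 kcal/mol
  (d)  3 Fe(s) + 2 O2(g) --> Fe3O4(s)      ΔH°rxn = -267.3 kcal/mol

ΔH°rxn = 65.8 kcal/mol

(a) as written (PbO2(s) already on the product side): -66.3 kcal/mol
(b) reversed and × 2 (reverse to put CO(g) on the reactant side; scale by 2 for the 2 CO(g)): (-2)·(-26.4) = +52.8 kcal/mol
(c) × 2 (scale by 2 for the 2 CO2(g)): (2)·(-94.0) = -188.0 kcal/mol
(d) reversed (Fe3O4(s) must end up as a reactant): +267.3 kcal/mol
Since enthalpy is a state function, ΔH°rxn = (-66.3) + (+52.8) + (-188.0) + (+267.3) = 65.8 kcal/mol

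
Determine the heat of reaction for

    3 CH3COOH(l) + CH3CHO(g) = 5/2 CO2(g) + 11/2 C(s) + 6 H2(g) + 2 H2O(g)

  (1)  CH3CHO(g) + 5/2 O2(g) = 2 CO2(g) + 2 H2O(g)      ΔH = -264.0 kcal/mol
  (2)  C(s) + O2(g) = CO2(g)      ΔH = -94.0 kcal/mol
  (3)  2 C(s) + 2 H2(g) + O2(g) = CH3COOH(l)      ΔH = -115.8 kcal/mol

(1) as written (CH3CHO(g) already on the reactant side): -264.0 kcal/mol
(2) × 1/2: (1/2)·(-94.0) = -47.0 kcal/mol
(3) reversed and × 3 (CH3COOH(l) must end up as a reactant; ×3 to match 3 CH3COOH(l) in the target): (-3)·(-115.8) = +347.4 kcal/mol
ΔH = (1)·(-264.0) + (1/2)·(-94.0) + (-3)·(-115.8) = 36.4 kcal/mol

ΔH = 36.4 kcal/mol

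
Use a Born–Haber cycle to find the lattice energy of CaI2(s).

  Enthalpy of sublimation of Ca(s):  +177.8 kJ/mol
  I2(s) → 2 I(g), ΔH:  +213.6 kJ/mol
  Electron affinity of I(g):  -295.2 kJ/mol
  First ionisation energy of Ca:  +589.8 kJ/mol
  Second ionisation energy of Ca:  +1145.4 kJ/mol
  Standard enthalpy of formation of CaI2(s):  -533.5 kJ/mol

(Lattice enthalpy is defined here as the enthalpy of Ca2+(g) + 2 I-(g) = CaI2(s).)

U = -2069.7 kJ/mol

ΔHf° = 1·ΔHsub + 1·(ΣIE) + 1·D(I2) + 2·EA + U
-533.5 = 1·(+177.8) + 1·(+1735.2) + 1·(+213.6) + 2·(-295.2) + U
U = -533.5 − (+1536.2) = -2069.7 kJ/mol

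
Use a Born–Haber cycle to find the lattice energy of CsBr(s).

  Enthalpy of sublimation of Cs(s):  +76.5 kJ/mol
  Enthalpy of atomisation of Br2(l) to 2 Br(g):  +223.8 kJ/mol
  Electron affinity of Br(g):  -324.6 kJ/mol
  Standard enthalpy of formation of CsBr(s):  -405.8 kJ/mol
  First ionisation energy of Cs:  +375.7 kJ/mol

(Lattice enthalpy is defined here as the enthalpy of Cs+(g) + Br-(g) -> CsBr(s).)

ΔHf° = 1·ΔHsub + 1·(ΣIE) + 1/2·D(Br2) + 1·EA + U
-405.8 = 1·(+76.5) + 1·(+375.7) + 1/2·(+223.8) + 1·(-324.6) + U
U = -405.8 − (+239.5) = -645.3 kJ/mol

U = -645.3 kJ/mol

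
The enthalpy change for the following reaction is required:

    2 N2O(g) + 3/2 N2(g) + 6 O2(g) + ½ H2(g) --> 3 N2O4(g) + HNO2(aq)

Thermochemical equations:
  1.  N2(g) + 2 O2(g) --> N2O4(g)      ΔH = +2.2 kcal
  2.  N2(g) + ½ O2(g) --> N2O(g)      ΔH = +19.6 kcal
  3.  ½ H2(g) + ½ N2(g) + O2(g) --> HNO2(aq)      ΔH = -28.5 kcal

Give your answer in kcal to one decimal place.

eq. 1 × 3 (scale by 3 for the 3 N2O4(g)): (3)·(+2.2) = +6.6 kcal
eq. 2 reversed and × 2 (reverse to put N2O(g) on the reactant side; ×2 to match 2 N2O(g) in the target): (-2)·(+19.6) = -39.2 kcal
eq. 3 as written (HNO2(aq) already on the product side): -28.5 kcal
ΔH = (3)·(+2.2) + (-2)·(+19.6) + (1)·(-28.5) = -61.1 kcal

ΔH = -61.1 kcal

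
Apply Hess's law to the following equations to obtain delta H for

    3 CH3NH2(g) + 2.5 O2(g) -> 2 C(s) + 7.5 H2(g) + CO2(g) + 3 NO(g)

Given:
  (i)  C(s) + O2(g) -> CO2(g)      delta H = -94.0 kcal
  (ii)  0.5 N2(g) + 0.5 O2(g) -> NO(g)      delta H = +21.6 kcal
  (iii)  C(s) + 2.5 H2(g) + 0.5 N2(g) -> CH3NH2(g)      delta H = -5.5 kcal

(i) as written: -94.0 kcal
(ii) × 3: (3)·(+21.6) = +64.8 kcal
(iii) reversed and × 3: (-3)·(-5.5) = +16.5 kcal
Combining the equations, delta H = (-94.0) + (+64.8) + (+16.5) = -12.7 kcal

delta H = -12.7 kcal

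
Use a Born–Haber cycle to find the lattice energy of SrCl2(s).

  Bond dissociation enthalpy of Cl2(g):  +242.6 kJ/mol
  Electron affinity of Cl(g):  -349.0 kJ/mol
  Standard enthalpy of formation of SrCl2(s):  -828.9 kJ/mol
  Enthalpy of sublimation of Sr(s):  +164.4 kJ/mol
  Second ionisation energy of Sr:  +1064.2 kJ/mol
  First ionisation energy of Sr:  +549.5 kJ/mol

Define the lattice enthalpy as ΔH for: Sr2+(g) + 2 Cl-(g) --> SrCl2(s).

U = -2151.6 kJ/mol

ΔHf° = 1·ΔHsub + 1·(ΣIE) + 1·D(Cl2) + 2·EA + U
-828.9 = 1·(+164.4) + 1·(+1613.7) + 1·(+242.6) + 2·(-349.0) + U
U = -828.9 − (+1322.7) = -2151.6 kJ/mol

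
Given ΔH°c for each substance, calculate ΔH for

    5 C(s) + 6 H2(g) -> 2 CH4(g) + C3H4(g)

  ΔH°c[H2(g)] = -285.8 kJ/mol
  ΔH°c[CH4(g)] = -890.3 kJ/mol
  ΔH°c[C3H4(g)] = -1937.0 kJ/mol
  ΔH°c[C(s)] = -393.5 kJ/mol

Using ΔH = Σ nΔHc°(reactants) − Σ nΔHc°(products):
= [5·(-393.5) + 6·(-285.8)] − [2·(-890.3) + 1·(-1937.0)]
= 35.3 kJ/mol

ΔH = 35.3 kJ/mol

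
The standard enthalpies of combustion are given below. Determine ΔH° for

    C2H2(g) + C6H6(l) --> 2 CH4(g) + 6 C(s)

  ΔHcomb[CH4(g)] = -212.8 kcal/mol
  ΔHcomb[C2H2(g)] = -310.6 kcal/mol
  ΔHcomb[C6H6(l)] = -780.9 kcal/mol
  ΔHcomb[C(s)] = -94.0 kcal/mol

ΔH° = -101.9 kcal/mol

With combustion enthalpies, reactants minus products:
= [1·(-310.6) + 1·(-780.9)] − [2·(-212.8) + 6·(-94.0)]
= -101.9 kcal/mol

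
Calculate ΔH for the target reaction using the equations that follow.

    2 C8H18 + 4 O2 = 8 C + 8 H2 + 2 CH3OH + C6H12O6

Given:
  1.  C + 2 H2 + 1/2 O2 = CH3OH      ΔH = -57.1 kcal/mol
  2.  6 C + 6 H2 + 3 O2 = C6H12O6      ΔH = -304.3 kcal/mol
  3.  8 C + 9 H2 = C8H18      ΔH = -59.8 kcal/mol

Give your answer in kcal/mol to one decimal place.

ΔH = -298.9 kcal/mol

eq. 1 × 2: (2)·(-57.1) = -114.2 kcal/mol
eq. 2 as written: -304.3 kcal/mol
eq. 3 reversed and × 2: (-2)·(-59.8) = +119.6 kcal/mol
By Hess's law, ΔH = (2)·(-57.1) + (1)·(-304.3) + (-2)·(-59.8) = -298.9 kcal/mol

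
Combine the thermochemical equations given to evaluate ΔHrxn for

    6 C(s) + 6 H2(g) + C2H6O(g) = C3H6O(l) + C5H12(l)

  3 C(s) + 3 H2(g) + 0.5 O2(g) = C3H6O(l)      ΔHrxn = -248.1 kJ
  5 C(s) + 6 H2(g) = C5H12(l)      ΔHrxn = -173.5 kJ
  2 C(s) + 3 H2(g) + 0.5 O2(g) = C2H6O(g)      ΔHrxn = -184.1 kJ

ΔHrxn = -237.5 kJ

equation 1 as written (C3H6O(l) already on the product side): -248.1 kJ
equation 2 as written (C5H12(l) already on the product side): -173.5 kJ
equation 3 reversed (C2H6O(g) must end up as a reactant): +184.1 kJ
ΔHrxn = (1)·(-248.1) + (1)·(-173.5) + (-1)·(-184.1) = -237.5 kJ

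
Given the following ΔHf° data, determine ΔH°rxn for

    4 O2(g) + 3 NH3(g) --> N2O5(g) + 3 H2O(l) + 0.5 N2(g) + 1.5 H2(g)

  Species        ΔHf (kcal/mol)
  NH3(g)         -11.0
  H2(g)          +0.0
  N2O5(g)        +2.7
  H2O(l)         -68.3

ΔH°rxn = -169.2 kcal/mol

ΔH°rxn = Σ nΔHf°(products) − Σ nΔHf°(reactants).
Products: 1·(+2.7) + 3·(-68.3) + 1/2·(+0.0) + 3/2·(+0.0) = -202.2
Reactants: 4·(+0.0) + 3·(-11.0) = -33.0
ΔH°rxn = (-202.2) − (-33.0) = -169.2 kcal/mol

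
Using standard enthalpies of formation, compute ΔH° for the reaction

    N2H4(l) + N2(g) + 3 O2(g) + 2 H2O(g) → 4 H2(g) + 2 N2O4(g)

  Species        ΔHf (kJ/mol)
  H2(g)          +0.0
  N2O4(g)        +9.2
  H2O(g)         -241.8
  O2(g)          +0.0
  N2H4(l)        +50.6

ΔH°rxn = Σ nΔHf°(products) − Σ nΔHf°(reactants).
Products: 4·(+0.0) + 2·(+9.2) = +18.4
Reactants: 1·(+50.6) + 1·(+0.0) + 3·(+0.0) + 2·(-241.8) = -433.0
ΔH° = (+18.4) − (-433.0) = 451.4 kJ/mol

ΔH° = 451.4 kJ/mol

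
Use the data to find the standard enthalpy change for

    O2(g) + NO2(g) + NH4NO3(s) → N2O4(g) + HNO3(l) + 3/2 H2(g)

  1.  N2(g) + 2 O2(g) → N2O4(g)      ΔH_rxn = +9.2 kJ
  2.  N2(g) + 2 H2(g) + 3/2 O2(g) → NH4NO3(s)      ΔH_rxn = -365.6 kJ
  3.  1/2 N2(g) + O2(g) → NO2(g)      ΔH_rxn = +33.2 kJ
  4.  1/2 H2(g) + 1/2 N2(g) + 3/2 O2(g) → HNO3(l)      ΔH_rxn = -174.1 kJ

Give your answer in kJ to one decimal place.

ΔH_rxn = 167.5 kJ

eq. 1 as written: +9.2 kJ
eq. 2 reversed: +365.6 kJ
eq. 3 reversed: -33.2 kJ
eq. 4 as written: -174.1 kJ
By Hess's law, ΔH_rxn = (1)·(+9.2) + (-1)·(-365.6) + (-1)·(+33.2) + (1)·(-174.1) = 167.5 kJ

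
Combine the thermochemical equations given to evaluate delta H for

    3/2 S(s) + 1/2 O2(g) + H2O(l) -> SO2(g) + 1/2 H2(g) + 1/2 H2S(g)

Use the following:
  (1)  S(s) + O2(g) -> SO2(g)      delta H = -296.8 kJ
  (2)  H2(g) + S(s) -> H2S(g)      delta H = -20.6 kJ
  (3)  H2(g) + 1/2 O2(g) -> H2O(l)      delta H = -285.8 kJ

delta H = -21.3 kJ

(1) as written (SO2(g) already on the product side): -296.8 kJ
(2) × 1/2 (×1/2 to match 1/2 H2S(g) in the target): (1/2)·(-20.6) = -10.3 kJ
(3) reversed (reverse to put H2O(l) on the reactant side): +285.8 kJ
delta H = (1)·(-296.8) + (1/2)·(-20.6) + (-1)·(-285.8) = -21.3 kJ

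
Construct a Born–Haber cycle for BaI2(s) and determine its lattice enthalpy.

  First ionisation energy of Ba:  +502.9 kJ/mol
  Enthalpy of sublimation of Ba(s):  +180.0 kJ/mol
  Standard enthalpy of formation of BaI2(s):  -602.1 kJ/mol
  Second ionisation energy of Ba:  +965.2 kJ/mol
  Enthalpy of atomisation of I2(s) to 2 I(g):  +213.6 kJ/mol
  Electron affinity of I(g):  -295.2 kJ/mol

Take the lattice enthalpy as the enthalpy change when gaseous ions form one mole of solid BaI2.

ΔHf° = 1·ΔHsub + 1·(ΣIE) + 1·D(I2) + 2·EA + U
-602.1 = 1·(+180.0) + 1·(+1468.1) + 1·(+213.6) + 2·(-295.2) + U
U = -602.1 − (+1271.3) = -1873.4 kJ/mol

U = -1873.4 kJ/mol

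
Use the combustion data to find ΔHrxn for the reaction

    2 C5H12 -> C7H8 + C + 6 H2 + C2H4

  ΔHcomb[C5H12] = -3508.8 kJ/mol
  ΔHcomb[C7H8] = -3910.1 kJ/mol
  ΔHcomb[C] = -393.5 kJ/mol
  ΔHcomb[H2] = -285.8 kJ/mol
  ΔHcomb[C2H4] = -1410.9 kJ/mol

With combustion enthalpies, reactants minus products:
= [2·(-3508.8)] − [1·(-3910.1) + 1·(-393.5) + 6·(-285.8) + 1·(-1410.9)]
= 411.7 kJ/mol

ΔHrxn = 411.7 kJ/mol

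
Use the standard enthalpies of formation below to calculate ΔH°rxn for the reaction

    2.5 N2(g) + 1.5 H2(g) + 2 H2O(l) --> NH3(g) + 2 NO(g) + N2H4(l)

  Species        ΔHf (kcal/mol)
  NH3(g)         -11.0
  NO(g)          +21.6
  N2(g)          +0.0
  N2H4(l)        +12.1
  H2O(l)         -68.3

ΔH°rxn = 180.9 kcal/mol

Products: 1·(-11.0) + 2·(+21.6) + 1·(+12.1) = +44.3
Reactants: 5/2·(+0.0) + 3/2·(+0.0) + 2·(-68.3) = -136.6
ΔH°rxn = (+44.3) − (-136.6) = 180.9 kcal/mol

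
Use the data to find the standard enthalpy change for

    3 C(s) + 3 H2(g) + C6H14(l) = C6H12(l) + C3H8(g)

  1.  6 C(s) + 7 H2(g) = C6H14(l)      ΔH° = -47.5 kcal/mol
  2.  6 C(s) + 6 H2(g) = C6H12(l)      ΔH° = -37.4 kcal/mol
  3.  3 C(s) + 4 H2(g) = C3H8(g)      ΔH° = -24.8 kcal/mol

eq. 1 reversed: +47.5 kcal/mol
eq. 2 as written: -37.4 kcal/mol
eq. 3 as written: -24.8 kcal/mol
By Hess's law, ΔH° = (-1)·(-47.5) + (1)·(-37.4) + (1)·(-24.8) = -14.7 kcal/mol

ΔH° = -14.7 kcal/mol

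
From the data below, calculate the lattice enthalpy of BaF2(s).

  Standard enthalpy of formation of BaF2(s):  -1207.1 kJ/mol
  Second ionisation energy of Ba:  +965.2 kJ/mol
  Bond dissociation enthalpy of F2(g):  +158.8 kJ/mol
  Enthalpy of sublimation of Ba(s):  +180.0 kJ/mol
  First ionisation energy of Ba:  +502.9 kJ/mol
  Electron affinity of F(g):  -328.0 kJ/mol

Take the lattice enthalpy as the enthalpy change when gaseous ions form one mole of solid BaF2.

ΔHf° = 1·ΔHsub + 1·(ΣIE) + 1·D(F2) + 2·EA + U
-1207.1 = 1·(+180.0) + 1·(+1468.1) + 1·(+158.8) + 2·(-328.0) + U
U = -1207.1 − (+1150.9) = -2358.0 kJ/mol

U = -2358.0 kJ/mol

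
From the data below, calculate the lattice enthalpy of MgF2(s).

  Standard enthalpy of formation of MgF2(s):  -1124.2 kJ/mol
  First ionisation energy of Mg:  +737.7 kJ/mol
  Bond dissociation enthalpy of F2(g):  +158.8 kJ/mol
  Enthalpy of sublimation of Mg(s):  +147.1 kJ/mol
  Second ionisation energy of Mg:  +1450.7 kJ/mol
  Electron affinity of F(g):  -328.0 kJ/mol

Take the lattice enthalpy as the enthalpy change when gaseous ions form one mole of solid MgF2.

ΔHf° = 1·ΔHsub + 1·(ΣIE) + 1·D(F2) + 2·EA + U
-1124.2 = 1·(+147.1) + 1·(+2188.4) + 1·(+158.8) + 2·(-328.0) + U
U = -1124.2 − (+1838.3) = -2962.5 kJ/mol

U = -2962.5 kJ/mol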